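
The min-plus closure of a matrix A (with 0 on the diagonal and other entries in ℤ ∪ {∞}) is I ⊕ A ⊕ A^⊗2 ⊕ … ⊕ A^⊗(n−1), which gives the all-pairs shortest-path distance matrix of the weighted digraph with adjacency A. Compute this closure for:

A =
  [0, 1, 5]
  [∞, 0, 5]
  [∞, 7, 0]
Closure =
  [0, 1, 5]
  [∞, 0, 5]
  [∞, 7, 0]

This is the Floyd-Warshall all-pairs shortest-path computation. For each intermediate vertex k = 0, 1, …, 2, update dist[i][j] ← min(dist[i][j], dist[i][k] + dist[k][j]). The final matrix gives, for each (i, j), the minimum total weight of any directed path from i to j (possibly empty when i = j).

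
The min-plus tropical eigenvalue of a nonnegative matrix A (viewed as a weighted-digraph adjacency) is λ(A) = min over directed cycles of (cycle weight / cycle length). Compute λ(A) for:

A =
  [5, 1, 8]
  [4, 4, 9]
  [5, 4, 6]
λ(A) = 5/2

Enumerate directed cycles and compute their means (weight / length). Sample:
  cycle 0 → 0: weight = 5, length = 1, mean = 5/1 ≈ 5.000
  cycle 1 → 1: weight = 4, length = 1, mean = 4/1 ≈ 4.000
  cycle 2 → 2: weight = 6, length = 1, mean = 6/1 ≈ 6.000
  cycle 0 → 1 → 0: weight = 5, length = 2, mean = 5/2 ≈ 2.500
  cycle 0 → 2 → 0: weight = 13, length = 2, mean = 13/2 ≈ 6.500
  cycle 1 → 0 → 1: weight = 5, length = 2, mean = 5/2 ≈ 2.500
Minimum mean = 2.500, attained e.g. along the cycle 0 → 1 → 0 with weight 5 and length 2. So λ(A) = 5/2 = 5/2.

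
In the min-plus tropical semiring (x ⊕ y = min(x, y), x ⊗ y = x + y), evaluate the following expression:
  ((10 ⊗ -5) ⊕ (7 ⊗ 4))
((10 ⊗ -5) ⊕ (7 ⊗ 4)) = 5

Expand innermost to outermost. Recall ⊕ takes the minimum of its arguments and ⊗ takes their sum. Working out the expression ((10 ⊗ -5) ⊕ (7 ⊗ 4)) gives 5.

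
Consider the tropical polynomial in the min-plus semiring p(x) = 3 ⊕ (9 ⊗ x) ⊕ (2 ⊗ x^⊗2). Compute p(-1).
p(-1) = 0

A tropical monomial a ⊗ x^⊗i evaluates to a + i · x. Evaluating each term at x = -1:
  Term 0 contributes 3 + 0 · -1 = 3
  Term 1 contributes 9 + 1 · -1 = 8
  Term 2 contributes 2 + 2 · -1 = 0
p(-1) = ⊕ of these = min[3, 8, 0] = 0.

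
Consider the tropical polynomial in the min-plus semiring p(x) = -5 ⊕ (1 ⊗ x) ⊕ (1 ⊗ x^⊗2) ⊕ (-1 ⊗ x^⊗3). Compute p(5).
p(5) = -5

A tropical monomial a ⊗ x^⊗i evaluates to a + i · x. Evaluating each term at x = 5:
  Term 0 contributes -5 + 0 · 5 = -5
  Term 1 contributes 1 + 1 · 5 = 6
  Term 2 contributes 1 + 2 · 5 = 11
  Term 3 contributes -1 + 3 · 5 = 14
p(5) = ⊕ of these = min[-5, 6, 11, 14] = -5.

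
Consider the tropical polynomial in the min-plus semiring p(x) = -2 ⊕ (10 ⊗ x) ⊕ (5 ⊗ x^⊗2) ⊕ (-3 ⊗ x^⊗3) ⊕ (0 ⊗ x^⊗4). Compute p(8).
p(8) = -2

A tropical monomial a ⊗ x^⊗i evaluates to a + i · x. Evaluating each term at x = 8:
  Term 0 contributes -2 + 0 · 8 = -2
  Term 1 contributes 10 + 1 · 8 = 18
  Term 2 contributes 5 + 2 · 8 = 21
  Term 3 contributes -3 + 3 · 8 = 21
  Term 4 contributes 0 + 4 · 8 = 32
p(8) = ⊕ of these = min[-2, 18, 21, 21, 32] = -2.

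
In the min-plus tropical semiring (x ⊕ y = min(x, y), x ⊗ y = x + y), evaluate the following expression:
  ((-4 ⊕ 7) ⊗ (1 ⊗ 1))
((-4 ⊕ 7) ⊗ (1 ⊗ 1)) = -2

Expand innermost to outermost. Recall ⊕ takes the minimum of its arguments and ⊗ takes their sum. Working out the expression ((-4 ⊕ 7) ⊗ (1 ⊗ 1)) gives -2.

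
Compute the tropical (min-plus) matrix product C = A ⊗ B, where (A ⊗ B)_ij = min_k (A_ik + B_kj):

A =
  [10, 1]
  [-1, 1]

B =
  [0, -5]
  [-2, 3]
A ⊗ B =
  [-1, 4]
  [-1, -6]

Apply the min-plus product entry-by-entry:
  C[0][0] = min over k of (A[0][0] + B[0][0] = 10 + 0 = 10, A[0][1] + B[1][0] = 1 + -2 = -1) = -1 (attained at k = 1)
  C[0][1] = min over k of (A[0][0] + B[0][1] = 10 + -5 = 5, A[0][1] + B[1][1] = 1 + 3 = 4) = 4 (attained at k = 1)
  C[1][0] = min over k of (A[1][0] + B[0][0] = -1 + 0 = -1, A[1][1] + B[1][0] = 1 + -2 = -1) = -1 (attained at k = 0)
  C[1][1] = min over k of (A[1][0] + B[0][1] = -1 + -5 = -6, A[1][1] + B[1][1] = 1 + 3 = 4) = -6 (attained at k = 0)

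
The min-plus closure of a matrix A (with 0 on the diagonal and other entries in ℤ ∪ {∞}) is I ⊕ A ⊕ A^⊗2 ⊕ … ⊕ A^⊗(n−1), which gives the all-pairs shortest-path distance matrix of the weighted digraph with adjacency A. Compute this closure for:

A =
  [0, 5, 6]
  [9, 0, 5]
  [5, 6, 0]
Closure =
  [0, 5, 6]
  [9, 0, 5]
  [5, 6, 0]

This is the Floyd-Warshall all-pairs shortest-path computation. For each intermediate vertex k = 0, 1, …, 2, update dist[i][j] ← min(dist[i][j], dist[i][k] + dist[k][j]). The final matrix gives, for each (i, j), the minimum total weight of any directed path from i to j (possibly empty when i = j).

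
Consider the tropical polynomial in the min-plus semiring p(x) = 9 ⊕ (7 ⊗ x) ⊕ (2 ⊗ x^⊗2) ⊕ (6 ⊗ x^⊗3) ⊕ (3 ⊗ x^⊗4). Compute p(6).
p(6) = 9

A tropical monomial a ⊗ x^⊗i evaluates to a + i · x. Evaluating each term at x = 6:
  Term 0 contributes 9 + 0 · 6 = 9
  Term 1 contributes 7 + 1 · 6 = 13
  Term 2 contributes 2 + 2 · 6 = 14
  Term 3 contributes 6 + 3 · 6 = 24
  Term 4 contributes 3 + 4 · 6 = 27
p(6) = ⊕ of these = min[9, 13, 14, 24, 27] = 9.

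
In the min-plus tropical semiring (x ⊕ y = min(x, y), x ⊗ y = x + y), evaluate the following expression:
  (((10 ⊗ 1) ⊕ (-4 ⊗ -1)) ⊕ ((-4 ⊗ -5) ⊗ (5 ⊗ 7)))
(((10 ⊗ 1) ⊕ (-4 ⊗ -1)) ⊕ ((-4 ⊗ -5) ⊗ (5 ⊗ 7))) = -5

Expand innermost to outermost. Recall ⊕ takes the minimum of its arguments and ⊗ takes their sum. Working out the expression (((10 ⊗ 1) ⊕ (-4 ⊗ -1)) ⊕ ((-4 ⊗ -5) ⊗ (5 ⊗ 7))) gives -5.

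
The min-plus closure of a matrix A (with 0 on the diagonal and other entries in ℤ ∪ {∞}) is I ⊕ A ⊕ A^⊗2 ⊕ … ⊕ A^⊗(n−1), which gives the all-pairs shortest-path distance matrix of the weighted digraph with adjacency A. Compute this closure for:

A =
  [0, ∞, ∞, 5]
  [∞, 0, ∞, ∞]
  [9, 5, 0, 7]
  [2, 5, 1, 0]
Closure =
  [0, 10, 6, 5]
  [∞, 0, ∞, ∞]
  [9, 5, 0, 7]
  [2, 5, 1, 0]

This is the Floyd-Warshall all-pairs shortest-path computation. For each intermediate vertex k = 0, 1, …, 3, update dist[i][j] ← min(dist[i][j], dist[i][k] + dist[k][j]). The final matrix gives, for each (i, j), the minimum total weight of any directed path from i to j (possibly empty when i = j).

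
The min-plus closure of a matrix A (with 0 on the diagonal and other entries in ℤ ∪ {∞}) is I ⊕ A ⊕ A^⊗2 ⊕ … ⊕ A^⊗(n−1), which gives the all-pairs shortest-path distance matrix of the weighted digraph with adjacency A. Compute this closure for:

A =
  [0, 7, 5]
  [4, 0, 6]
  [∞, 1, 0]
Closure =
  [0, 6, 5]
  [4, 0, 6]
  [5, 1, 0]

This is the Floyd-Warshall all-pairs shortest-path computation. For each intermediate vertex k = 0, 1, …, 2, update dist[i][j] ← min(dist[i][j], dist[i][k] + dist[k][j]). The final matrix gives, for each (i, j), the minimum total weight of any directed path from i to j (possibly empty when i = j).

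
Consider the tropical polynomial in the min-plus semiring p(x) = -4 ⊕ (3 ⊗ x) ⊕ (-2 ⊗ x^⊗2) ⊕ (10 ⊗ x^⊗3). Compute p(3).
p(3) = -4

A tropical monomial a ⊗ x^⊗i evaluates to a + i · x. Evaluating each term at x = 3:
  Term 0 contributes -4 + 0 · 3 = -4
  Term 1 contributes 3 + 1 · 3 = 6
  Term 2 contributes -2 + 2 · 3 = 4
  Term 3 contributes 10 + 3 · 3 = 19
p(3) = ⊕ of these = min[-4, 6, 4, 19] = -4.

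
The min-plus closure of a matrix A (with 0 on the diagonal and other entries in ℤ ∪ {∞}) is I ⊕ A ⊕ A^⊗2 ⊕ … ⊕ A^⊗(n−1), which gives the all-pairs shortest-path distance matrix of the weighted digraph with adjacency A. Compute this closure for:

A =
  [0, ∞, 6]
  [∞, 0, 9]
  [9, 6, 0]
Closure =
  [0, 12, 6]
  [18, 0, 9]
  [9, 6, 0]

This is the Floyd-Warshall all-pairs shortest-path computation. For each intermediate vertex k = 0, 1, …, 2, update dist[i][j] ← min(dist[i][j], dist[i][k] + dist[k][j]). The final matrix gives, for each (i, j), the minimum total weight of any directed path from i to j (possibly empty when i = j).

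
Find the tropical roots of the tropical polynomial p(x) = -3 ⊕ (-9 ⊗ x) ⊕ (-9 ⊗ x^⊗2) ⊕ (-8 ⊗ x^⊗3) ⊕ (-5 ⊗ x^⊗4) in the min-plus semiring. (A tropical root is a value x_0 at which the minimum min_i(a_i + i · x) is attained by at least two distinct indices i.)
Roots: {-3, -1, 0, 6}

Each tropical root is a break point of the lower envelope of the lines y = a_i + i · x (there are 5 lines, with slopes 0, 1, ..., 4). Only the lines that attain the minimum somewhere contribute to roots; other lines are dominated. Here the surviving (envelope) indices are i = 4, i = 3, i = 2, i = 1, i = 0.
Intersections between consecutive envelope lines give the roots: for adjacent envelope indices i < j the intersection is x = (a_i − a_j) / (j − i). Reading off the sorted break points: {-3, -1, 0, 6}.
Verification: at each break x_0, at least two indices attain the minimum of min_i(a_i + i · x_0).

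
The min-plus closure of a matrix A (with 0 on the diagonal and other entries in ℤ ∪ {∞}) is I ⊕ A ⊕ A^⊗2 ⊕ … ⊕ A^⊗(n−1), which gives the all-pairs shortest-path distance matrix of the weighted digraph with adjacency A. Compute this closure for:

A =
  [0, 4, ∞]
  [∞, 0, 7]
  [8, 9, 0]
Closure =
  [0, 4, 11]
  [15, 0, 7]
  [8, 9, 0]

This is the Floyd-Warshall all-pairs shortest-path computation. For each intermediate vertex k = 0, 1, …, 2, update dist[i][j] ← min(dist[i][j], dist[i][k] + dist[k][j]). The final matrix gives, for each (i, j), the minimum total weight of any directed path from i to j (possibly empty when i = j).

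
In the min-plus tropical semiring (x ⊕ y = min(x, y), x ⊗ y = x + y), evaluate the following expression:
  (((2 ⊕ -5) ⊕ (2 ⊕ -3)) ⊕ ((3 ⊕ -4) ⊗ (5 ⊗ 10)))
(((2 ⊕ -5) ⊕ (2 ⊕ -3)) ⊕ ((3 ⊕ -4) ⊗ (5 ⊗ 10))) = -5

Expand innermost to outermost. Recall ⊕ takes the minimum of its arguments and ⊗ takes their sum. Working out the expression (((2 ⊕ -5) ⊕ (2 ⊕ -3)) ⊕ ((3 ⊕ -4) ⊗ (5 ⊗ 10))) gives -5.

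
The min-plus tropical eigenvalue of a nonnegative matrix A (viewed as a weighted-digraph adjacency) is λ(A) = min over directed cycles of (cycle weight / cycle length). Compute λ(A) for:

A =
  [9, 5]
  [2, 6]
λ(A) = 7/2

Enumerate directed cycles and compute their means (weight / length). Sample:
  cycle 0 → 0: weight = 9, length = 1, mean = 9/1 ≈ 9.000
  cycle 1 → 1: weight = 6, length = 1, mean = 6/1 ≈ 6.000
  cycle 0 → 1 → 0: weight = 7, length = 2, mean = 7/2 ≈ 3.500
  cycle 1 → 0 → 1: weight = 7, length = 2, mean = 7/2 ≈ 3.500
Minimum mean = 3.500, attained e.g. along the cycle 0 → 1 → 0 with weight 7 and length 2. So λ(A) = 7/2 = 7/2.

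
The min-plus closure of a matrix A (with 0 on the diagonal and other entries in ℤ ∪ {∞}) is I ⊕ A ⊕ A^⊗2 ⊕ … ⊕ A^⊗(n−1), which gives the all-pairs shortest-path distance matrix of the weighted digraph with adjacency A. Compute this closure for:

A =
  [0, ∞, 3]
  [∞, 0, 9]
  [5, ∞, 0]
Closure =
  [0, ∞, 3]
  [14, 0, 9]
  [5, ∞, 0]

This is the Floyd-Warshall all-pairs shortest-path computation. For each intermediate vertex k = 0, 1, …, 2, update dist[i][j] ← min(dist[i][j], dist[i][k] + dist[k][j]). The final matrix gives, for each (i, j), the minimum total weight of any directed path from i to j (possibly empty when i = j).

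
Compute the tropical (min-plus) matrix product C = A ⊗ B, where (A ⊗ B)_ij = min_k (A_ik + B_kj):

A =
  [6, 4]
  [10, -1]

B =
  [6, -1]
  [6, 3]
A ⊗ B =
  [10, 5]
  [5, 2]

Apply the min-plus product entry-by-entry:
  C[0][0] = min over k of (A[0][0] + B[0][0] = 6 + 6 = 12, A[0][1] + B[1][0] = 4 + 6 = 10) = 10 (attained at k = 1)
  C[0][1] = min over k of (A[0][0] + B[0][1] = 6 + -1 = 5, A[0][1] + B[1][1] = 4 + 3 = 7) = 5 (attained at k = 0)
  C[1][0] = min over k of (A[1][0] + B[0][0] = 10 + 6 = 16, A[1][1] + B[1][0] = -1 + 6 = 5) = 5 (attained at k = 1)
  C[1][1] = min over k of (A[1][0] + B[0][1] = 10 + -1 = 9, A[1][1] + B[1][1] = -1 + 3 = 2) = 2 (attained at k = 1)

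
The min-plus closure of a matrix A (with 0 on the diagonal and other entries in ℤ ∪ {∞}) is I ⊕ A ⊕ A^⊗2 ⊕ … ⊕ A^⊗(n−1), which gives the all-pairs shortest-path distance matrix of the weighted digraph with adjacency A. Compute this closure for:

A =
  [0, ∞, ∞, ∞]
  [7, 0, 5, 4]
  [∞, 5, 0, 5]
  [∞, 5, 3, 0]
Closure =
  [0, ∞, ∞, ∞]
  [7, 0, 5, 4]
  [12, 5, 0, 5]
  [12, 5, 3, 0]

This is the Floyd-Warshall all-pairs shortest-path computation. For each intermediate vertex k = 0, 1, …, 3, update dist[i][j] ← min(dist[i][j], dist[i][k] + dist[k][j]). The final matrix gives, for each (i, j), the minimum total weight of any directed path from i to j (possibly empty when i = j).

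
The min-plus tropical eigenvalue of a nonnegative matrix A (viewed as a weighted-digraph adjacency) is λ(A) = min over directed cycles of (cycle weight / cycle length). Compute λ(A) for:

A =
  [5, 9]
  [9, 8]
λ(A) = 5

Enumerate directed cycles and compute their means (weight / length). Sample:
  cycle 0 → 0: weight = 5, length = 1, mean = 5/1 ≈ 5.000
  cycle 1 → 1: weight = 8, length = 1, mean = 8/1 ≈ 8.000
  cycle 0 → 1 → 0: weight = 18, length = 2, mean = 18/2 ≈ 9.000
  cycle 1 → 0 → 1: weight = 18, length = 2, mean = 18/2 ≈ 9.000
Minimum mean = 5.000, attained e.g. along the cycle 0 → 0 with weight 5 and length 1. So λ(A) = 5/1 = 5.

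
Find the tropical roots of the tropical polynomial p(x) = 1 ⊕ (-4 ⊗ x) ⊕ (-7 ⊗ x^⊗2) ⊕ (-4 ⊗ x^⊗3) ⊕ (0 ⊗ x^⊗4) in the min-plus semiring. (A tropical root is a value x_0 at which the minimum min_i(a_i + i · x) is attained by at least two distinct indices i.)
Roots: {-4, -3, 3, 5}

Each tropical root is a break point of the lower envelope of the lines y = a_i + i · x (there are 5 lines, with slopes 0, 1, ..., 4). Only the lines that attain the minimum somewhere contribute to roots; other lines are dominated. Here the surviving (envelope) indices are i = 4, i = 3, i = 2, i = 1, i = 0.
Intersections between consecutive envelope lines give the roots: for adjacent envelope indices i < j the intersection is x = (a_i − a_j) / (j − i). Reading off the sorted break points: {-4, -3, 3, 5}.
Verification: at each break x_0, at least two indices attain the minimum of min_i(a_i + i · x_0).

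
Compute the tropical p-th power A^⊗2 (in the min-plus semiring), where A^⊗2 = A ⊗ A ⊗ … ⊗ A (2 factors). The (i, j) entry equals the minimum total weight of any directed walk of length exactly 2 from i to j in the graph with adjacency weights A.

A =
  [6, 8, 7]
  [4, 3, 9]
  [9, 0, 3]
A^⊗2 =
  [12, 7, 10]
  [7, 6, 11]
  [4, 3, 6]

Each entry (A^⊗2)_ij equals the minimum over all length-2 walks i = v_0 → v_1 → … → v_2 = j of Σ_t A[v_t][v_{t+1}]. For example, for (i, j) = (0, 2) we minimise over 3 possible intermediate vertex sequences; the minimum is 10, attained along the walk 0 → 2 → 2.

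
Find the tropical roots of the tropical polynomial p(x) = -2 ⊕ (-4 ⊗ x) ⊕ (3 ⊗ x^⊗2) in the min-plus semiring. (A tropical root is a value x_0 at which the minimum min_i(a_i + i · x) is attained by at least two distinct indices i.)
Roots: {-7, 2}

Each tropical root is a break point of the lower envelope of the lines y = a_i + i · x (there are 3 lines, with slopes 0, 1, ..., 2). Only the lines that attain the minimum somewhere contribute to roots; other lines are dominated. Here the surviving (envelope) indices are i = 2, i = 1, i = 0.
Intersections between consecutive envelope lines give the roots: for adjacent envelope indices i < j the intersection is x = (a_i − a_j) / (j − i). Reading off the sorted break points: {-7, 2}.
Verification: at each break x_0, at least two indices attain the minimum of min_i(a_i + i · x_0).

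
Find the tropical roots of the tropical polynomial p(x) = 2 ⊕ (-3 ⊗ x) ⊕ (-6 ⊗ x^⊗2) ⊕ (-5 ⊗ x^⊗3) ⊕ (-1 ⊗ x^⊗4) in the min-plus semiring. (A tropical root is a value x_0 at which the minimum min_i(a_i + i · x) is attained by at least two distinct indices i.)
Roots: {-4, -1, 3, 5}

Each tropical root is a break point of the lower envelope of the lines y = a_i + i · x (there are 5 lines, with slopes 0, 1, ..., 4). Only the lines that attain the minimum somewhere contribute to roots; other lines are dominated. Here the surviving (envelope) indices are i = 4, i = 3, i = 2, i = 1, i = 0.
Intersections between consecutive envelope lines give the roots: for adjacent envelope indices i < j the intersection is x = (a_i − a_j) / (j − i). Reading off the sorted break points: {-4, -1, 3, 5}.
Verification: at each break x_0, at least two indices attain the minimum of min_i(a_i + i · x_0).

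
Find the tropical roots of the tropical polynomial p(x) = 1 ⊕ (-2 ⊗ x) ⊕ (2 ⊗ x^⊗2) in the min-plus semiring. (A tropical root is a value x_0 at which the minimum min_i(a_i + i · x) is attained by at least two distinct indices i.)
Roots: {-4, 3}

Each tropical root is a break point of the lower envelope of the lines y = a_i + i · x (there are 3 lines, with slopes 0, 1, ..., 2). Only the lines that attain the minimum somewhere contribute to roots; other lines are dominated. Here the surviving (envelope) indices are i = 2, i = 1, i = 0.
Intersections between consecutive envelope lines give the roots: for adjacent envelope indices i < j the intersection is x = (a_i − a_j) / (j − i). Reading off the sorted break points: {-4, 3}.
Verification: at each break x_0, at least two indices attain the minimum of min_i(a_i + i · x_0).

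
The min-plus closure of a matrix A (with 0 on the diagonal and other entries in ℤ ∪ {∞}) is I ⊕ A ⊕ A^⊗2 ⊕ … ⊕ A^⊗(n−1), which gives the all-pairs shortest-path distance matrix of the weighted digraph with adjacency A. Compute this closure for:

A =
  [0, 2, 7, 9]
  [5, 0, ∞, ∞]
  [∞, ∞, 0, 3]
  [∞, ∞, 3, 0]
Closure =
  [0, 2, 7, 9]
  [5, 0, 12, 14]
  [∞, ∞, 0, 3]
  [∞, ∞, 3, 0]

This is the Floyd-Warshall all-pairs shortest-path computation. For each intermediate vertex k = 0, 1, …, 3, update dist[i][j] ← min(dist[i][j], dist[i][k] + dist[k][j]). The final matrix gives, for each (i, j), the minimum total weight of any directed path from i to j (possibly empty when i = j).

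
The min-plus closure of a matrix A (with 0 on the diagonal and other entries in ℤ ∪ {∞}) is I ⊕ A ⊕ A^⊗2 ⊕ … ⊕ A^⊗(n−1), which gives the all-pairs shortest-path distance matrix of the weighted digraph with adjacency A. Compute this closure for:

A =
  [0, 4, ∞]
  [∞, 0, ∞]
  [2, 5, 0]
Closure =
  [0, 4, ∞]
  [∞, 0, ∞]
  [2, 5, 0]

This is the Floyd-Warshall all-pairs shortest-path computation. For each intermediate vertex k = 0, 1, …, 2, update dist[i][j] ← min(dist[i][j], dist[i][k] + dist[k][j]). The final matrix gives, for each (i, j), the minimum total weight of any directed path from i to j (possibly empty when i = j).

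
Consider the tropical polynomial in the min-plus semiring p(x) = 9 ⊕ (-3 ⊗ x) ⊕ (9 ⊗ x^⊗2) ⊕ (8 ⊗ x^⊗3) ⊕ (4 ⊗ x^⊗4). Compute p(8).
p(8) = 5

A tropical monomial a ⊗ x^⊗i evaluates to a + i · x. Evaluating each term at x = 8:
  Term 0 contributes 9 + 0 · 8 = 9
  Term 1 contributes -3 + 1 · 8 = 5
  Term 2 contributes 9 + 2 · 8 = 25
  Term 3 contributes 8 + 3 · 8 = 32
  Term 4 contributes 4 + 4 · 8 = 36
p(8) = ⊕ of these = min[9, 5, 25, 32, 36] = 5.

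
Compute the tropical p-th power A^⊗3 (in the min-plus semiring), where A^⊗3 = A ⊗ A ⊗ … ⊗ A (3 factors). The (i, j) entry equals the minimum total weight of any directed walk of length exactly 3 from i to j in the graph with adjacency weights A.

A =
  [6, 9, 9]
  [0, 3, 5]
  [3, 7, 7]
A^⊗3 =
  [12, 15, 17]
  [6, 9, 11]
  [10, 13, 15]

Each entry (A^⊗3)_ij equals the minimum over all length-3 walks i = v_0 → v_1 → … → v_3 = j of Σ_t A[v_t][v_{t+1}]. For example, for (i, j) = (0, 2) we minimise over 9 possible intermediate vertex sequences; the minimum is 17, attained along the walk 0 → 1 → 1 → 2.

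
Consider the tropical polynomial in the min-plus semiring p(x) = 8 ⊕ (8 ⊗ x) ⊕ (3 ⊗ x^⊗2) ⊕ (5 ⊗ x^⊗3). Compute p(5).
p(5) = 8

A tropical monomial a ⊗ x^⊗i evaluates to a + i · x. Evaluating each term at x = 5:
  Term 0 contributes 8 + 0 · 5 = 8
  Term 1 contributes 8 + 1 · 5 = 13
  Term 2 contributes 3 + 2 · 5 = 13
  Term 3 contributes 5 + 3 · 5 = 20
p(5) = ⊕ of these = min[8, 13, 13, 20] = 8.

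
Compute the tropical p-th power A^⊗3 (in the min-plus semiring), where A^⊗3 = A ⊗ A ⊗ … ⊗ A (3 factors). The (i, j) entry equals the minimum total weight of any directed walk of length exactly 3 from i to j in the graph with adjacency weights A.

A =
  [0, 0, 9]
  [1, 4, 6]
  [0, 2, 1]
A^⊗3 =
  [0, 0, 6]
  [1, 1, 7]
  [0, 0, 3]

Each entry (A^⊗3)_ij equals the minimum over all length-3 walks i = v_0 → v_1 → … → v_3 = j of Σ_t A[v_t][v_{t+1}]. For example, for (i, j) = (0, 2) we minimise over 9 possible intermediate vertex sequences; the minimum is 6, attained along the walk 0 → 0 → 1 → 2.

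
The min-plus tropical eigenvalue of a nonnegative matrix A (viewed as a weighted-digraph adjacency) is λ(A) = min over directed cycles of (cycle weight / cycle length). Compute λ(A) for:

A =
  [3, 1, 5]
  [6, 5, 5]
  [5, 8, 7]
λ(A) = 3

Enumerate directed cycles and compute their means (weight / length). Sample:
  cycle 0 → 0: weight = 3, length = 1, mean = 3/1 ≈ 3.000
  cycle 1 → 1: weight = 5, length = 1, mean = 5/1 ≈ 5.000
  cycle 2 → 2: weight = 7, length = 1, mean = 7/1 ≈ 7.000
  cycle 0 → 1 → 0: weight = 7, length = 2, mean = 7/2 ≈ 3.500
  cycle 0 → 2 → 0: weight = 10, length = 2, mean = 10/2 ≈ 5.000
  cycle 1 → 0 → 1: weight = 7, length = 2, mean = 7/2 ≈ 3.500
Minimum mean = 3.000, attained e.g. along the cycle 0 → 0 with weight 3 and length 1. So λ(A) = 3/1 = 3.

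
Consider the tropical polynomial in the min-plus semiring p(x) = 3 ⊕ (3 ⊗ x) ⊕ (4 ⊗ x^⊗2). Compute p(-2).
p(-2) = 0

A tropical monomial a ⊗ x^⊗i evaluates to a + i · x. Evaluating each term at x = -2:
  Term 0 contributes 3 + 0 · -2 = 3
  Term 1 contributes 3 + 1 · -2 = 1
  Term 2 contributes 4 + 2 · -2 = 0
p(-2) = ⊕ of these = min[3, 1, 0] = 0.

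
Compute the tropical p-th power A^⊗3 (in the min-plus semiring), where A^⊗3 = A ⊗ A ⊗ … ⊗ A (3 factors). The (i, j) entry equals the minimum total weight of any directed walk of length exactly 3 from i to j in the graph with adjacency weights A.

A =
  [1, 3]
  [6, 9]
A^⊗3 =
  [3, 5]
  [8, 10]

Each entry (A^⊗3)_ij equals the minimum over all length-3 walks i = v_0 → v_1 → … → v_3 = j of Σ_t A[v_t][v_{t+1}]. For example, for (i, j) = (0, 1) we minimise over 4 possible intermediate vertex sequences; the minimum is 5, attained along the walk 0 → 0 → 0 → 1.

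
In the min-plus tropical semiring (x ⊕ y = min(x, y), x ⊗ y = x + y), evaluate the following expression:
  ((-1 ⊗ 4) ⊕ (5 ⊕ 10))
((-1 ⊗ 4) ⊕ (5 ⊕ 10)) = 3

Expand innermost to outermost. Recall ⊕ takes the minimum of its arguments and ⊗ takes their sum. Working out the expression ((-1 ⊗ 4) ⊕ (5 ⊕ 10)) gives 3.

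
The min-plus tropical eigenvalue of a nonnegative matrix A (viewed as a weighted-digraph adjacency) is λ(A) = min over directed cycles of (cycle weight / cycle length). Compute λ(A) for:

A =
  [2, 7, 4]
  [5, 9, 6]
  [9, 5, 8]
λ(A) = 2

Enumerate directed cycles and compute their means (weight / length). Sample:
  cycle 0 → 0: weight = 2, length = 1, mean = 2/1 ≈ 2.000
  cycle 1 → 1: weight = 9, length = 1, mean = 9/1 ≈ 9.000
  cycle 2 → 2: weight = 8, length = 1, mean = 8/1 ≈ 8.000
  cycle 0 → 1 → 0: weight = 12, length = 2, mean = 12/2 ≈ 6.000
  cycle 0 → 2 → 0: weight = 13, length = 2, mean = 13/2 ≈ 6.500
  cycle 1 → 0 → 1: weight = 12, length = 2, mean = 12/2 ≈ 6.000
Minimum mean = 2.000, attained e.g. along the cycle 0 → 0 with weight 2 and length 1. So λ(A) = 2/1 = 2.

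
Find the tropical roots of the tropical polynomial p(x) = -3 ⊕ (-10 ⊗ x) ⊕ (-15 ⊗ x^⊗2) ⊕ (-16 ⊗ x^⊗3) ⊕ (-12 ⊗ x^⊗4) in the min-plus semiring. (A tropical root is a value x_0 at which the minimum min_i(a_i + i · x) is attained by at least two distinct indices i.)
Roots: {-4, 1, 5, 7}

Each tropical root is a break point of the lower envelope of the lines y = a_i + i · x (there are 5 lines, with slopes 0, 1, ..., 4). Only the lines that attain the minimum somewhere contribute to roots; other lines are dominated. Here the surviving (envelope) indices are i = 4, i = 3, i = 2, i = 1, i = 0.
Intersections between consecutive envelope lines give the roots: for adjacent envelope indices i < j the intersection is x = (a_i − a_j) / (j − i). Reading off the sorted break points: {-4, 1, 5, 7}.
Verification: at each break x_0, at least two indices attain the minimum of min_i(a_i + i · x_0).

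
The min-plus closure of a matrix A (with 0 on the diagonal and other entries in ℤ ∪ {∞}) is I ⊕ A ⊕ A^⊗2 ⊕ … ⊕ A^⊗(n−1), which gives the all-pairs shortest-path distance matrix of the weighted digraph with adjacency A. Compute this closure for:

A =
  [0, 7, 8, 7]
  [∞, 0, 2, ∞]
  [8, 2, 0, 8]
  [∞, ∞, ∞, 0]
Closure =
  [0, 7, 8, 7]
  [10, 0, 2, 10]
  [8, 2, 0, 8]
  [∞, ∞, ∞, 0]

This is the Floyd-Warshall all-pairs shortest-path computation. For each intermediate vertex k = 0, 1, …, 3, update dist[i][j] ← min(dist[i][j], dist[i][k] + dist[k][j]). The final matrix gives, for each (i, j), the minimum total weight of any directed path from i to j (possibly empty when i = j).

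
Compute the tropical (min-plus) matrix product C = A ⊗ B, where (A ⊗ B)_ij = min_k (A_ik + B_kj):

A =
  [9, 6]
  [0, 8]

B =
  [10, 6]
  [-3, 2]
A ⊗ B =
  [3, 8]
  [5, 6]

Apply the min-plus product entry-by-entry:
  C[0][0] = min over k of (A[0][0] + B[0][0] = 9 + 10 = 19, A[0][1] + B[1][0] = 6 + -3 = 3) = 3 (attained at k = 1)
  C[0][1] = min over k of (A[0][0] + B[0][1] = 9 + 6 = 15, A[0][1] + B[1][1] = 6 + 2 = 8) = 8 (attained at k = 1)
  C[1][0] = min over k of (A[1][0] + B[0][0] = 0 + 10 = 10, A[1][1] + B[1][0] = 8 + -3 = 5) = 5 (attained at k = 1)
  C[1][1] = min over k of (A[1][0] + B[0][1] = 0 + 6 = 6, A[1][1] + B[1][1] = 8 + 2 = 10) = 6 (attained at k = 0)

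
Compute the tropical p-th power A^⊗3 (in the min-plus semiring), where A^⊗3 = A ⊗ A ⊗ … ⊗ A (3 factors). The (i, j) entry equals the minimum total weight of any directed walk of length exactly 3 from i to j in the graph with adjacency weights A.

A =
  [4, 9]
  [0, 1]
A^⊗3 =
  [10, 11]
  [2, 3]

Each entry (A^⊗3)_ij equals the minimum over all length-3 walks i = v_0 → v_1 → … → v_3 = j of Σ_t A[v_t][v_{t+1}]. For example, for (i, j) = (0, 1) we minimise over 4 possible intermediate vertex sequences; the minimum is 11, attained along the walk 0 → 1 → 1 → 1.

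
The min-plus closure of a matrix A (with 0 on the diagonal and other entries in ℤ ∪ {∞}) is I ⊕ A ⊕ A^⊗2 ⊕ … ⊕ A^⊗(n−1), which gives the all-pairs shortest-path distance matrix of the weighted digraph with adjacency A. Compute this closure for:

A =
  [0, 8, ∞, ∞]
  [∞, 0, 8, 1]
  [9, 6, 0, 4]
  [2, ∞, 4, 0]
Closure =
  [0, 8, 13, 9]
  [3, 0, 5, 1]
  [6, 6, 0, 4]
  [2, 10, 4, 0]

This is the Floyd-Warshall all-pairs shortest-path computation. For each intermediate vertex k = 0, 1, …, 3, update dist[i][j] ← min(dist[i][j], dist[i][k] + dist[k][j]). The final matrix gives, for each (i, j), the minimum total weight of any directed path from i to j (possibly empty when i = j).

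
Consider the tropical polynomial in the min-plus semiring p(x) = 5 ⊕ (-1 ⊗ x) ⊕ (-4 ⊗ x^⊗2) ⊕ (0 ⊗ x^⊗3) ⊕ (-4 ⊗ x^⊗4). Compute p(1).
p(1) = -2

A tropical monomial a ⊗ x^⊗i evaluates to a + i · x. Evaluating each term at x = 1:
  Term 0 contributes 5 + 0 · 1 = 5
  Term 1 contributes -1 + 1 · 1 = 0
  Term 2 contributes -4 + 2 · 1 = -2
  Term 3 contributes 0 + 3 · 1 = 3
  Term 4 contributes -4 + 4 · 1 = 0
p(1) = ⊕ of these = min[5, 0, -2, 3, 0] = -2.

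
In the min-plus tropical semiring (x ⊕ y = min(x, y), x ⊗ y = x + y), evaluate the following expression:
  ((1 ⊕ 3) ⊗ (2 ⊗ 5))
((1 ⊕ 3) ⊗ (2 ⊗ 5)) = 8

Expand innermost to outermost. Recall ⊕ takes the minimum of its arguments and ⊗ takes their sum. Working out the expression ((1 ⊕ 3) ⊗ (2 ⊗ 5)) gives 8.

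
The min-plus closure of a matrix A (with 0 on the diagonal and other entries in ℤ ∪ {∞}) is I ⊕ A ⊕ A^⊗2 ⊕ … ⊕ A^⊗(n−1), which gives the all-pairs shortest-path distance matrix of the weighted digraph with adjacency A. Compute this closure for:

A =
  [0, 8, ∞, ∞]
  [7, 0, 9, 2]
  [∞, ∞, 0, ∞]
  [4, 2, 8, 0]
Closure =
  [0, 8, 17, 10]
  [6, 0, 9, 2]
  [∞, ∞, 0, ∞]
  [4, 2, 8, 0]

This is the Floyd-Warshall all-pairs shortest-path computation. For each intermediate vertex k = 0, 1, …, 3, update dist[i][j] ← min(dist[i][j], dist[i][k] + dist[k][j]). The final matrix gives, for each (i, j), the minimum total weight of any directed path from i to j (possibly empty when i = j).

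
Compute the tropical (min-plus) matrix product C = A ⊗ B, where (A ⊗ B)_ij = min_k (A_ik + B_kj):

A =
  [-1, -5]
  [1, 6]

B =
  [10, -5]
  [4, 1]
A ⊗ B =
  [-1, -6]
  [10, -4]

Apply the min-plus product entry-by-entry:
  C[0][0] = min over k of (A[0][0] + B[0][0] = -1 + 10 = 9, A[0][1] + B[1][0] = -5 + 4 = -1) = -1 (attained at k = 1)
  C[0][1] = min over k of (A[0][0] + B[0][1] = -1 + -5 = -6, A[0][1] + B[1][1] = -5 + 1 = -4) = -6 (attained at k = 0)
  C[1][0] = min over k of (A[1][0] + B[0][0] = 1 + 10 = 11, A[1][1] + B[1][0] = 6 + 4 = 10) = 10 (attained at k = 1)
  C[1][1] = min over k of (A[1][0] + B[0][1] = 1 + -5 = -4, A[1][1] + B[1][1] = 6 + 1 = 7) = -4 (attained at k = 0)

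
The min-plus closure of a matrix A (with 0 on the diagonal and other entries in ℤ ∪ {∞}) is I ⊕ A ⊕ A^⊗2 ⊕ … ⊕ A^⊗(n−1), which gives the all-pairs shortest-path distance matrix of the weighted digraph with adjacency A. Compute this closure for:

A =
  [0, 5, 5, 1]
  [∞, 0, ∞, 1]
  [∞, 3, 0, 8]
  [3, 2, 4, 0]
Closure =
  [0, 3, 5, 1]
  [4, 0, 5, 1]
  [7, 3, 0, 4]
  [3, 2, 4, 0]

This is the Floyd-Warshall all-pairs shortest-path computation. For each intermediate vertex k = 0, 1, …, 3, update dist[i][j] ← min(dist[i][j], dist[i][k] + dist[k][j]). The final matrix gives, for each (i, j), the minimum total weight of any directed path from i to j (possibly empty when i = j).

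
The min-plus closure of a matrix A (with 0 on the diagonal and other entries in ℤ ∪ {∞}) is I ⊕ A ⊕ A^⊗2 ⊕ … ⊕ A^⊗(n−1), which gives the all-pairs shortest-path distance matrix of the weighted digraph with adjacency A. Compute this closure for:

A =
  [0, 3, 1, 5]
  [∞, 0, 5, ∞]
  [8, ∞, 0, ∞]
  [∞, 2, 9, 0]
Closure =
  [0, 3, 1, 5]
  [13, 0, 5, 18]
  [8, 11, 0, 13]
  [15, 2, 7, 0]

This is the Floyd-Warshall all-pairs shortest-path computation. For each intermediate vertex k = 0, 1, …, 3, update dist[i][j] ← min(dist[i][j], dist[i][k] + dist[k][j]). The final matrix gives, for each (i, j), the minimum total weight of any directed path from i to j (possibly empty when i = j).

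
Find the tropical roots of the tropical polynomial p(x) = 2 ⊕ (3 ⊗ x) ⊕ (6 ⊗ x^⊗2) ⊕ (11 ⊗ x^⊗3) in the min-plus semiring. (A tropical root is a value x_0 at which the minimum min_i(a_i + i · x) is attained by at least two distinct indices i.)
Roots: {-5, -3, -1}

Each tropical root is a break point of the lower envelope of the lines y = a_i + i · x (there are 4 lines, with slopes 0, 1, ..., 3). Only the lines that attain the minimum somewhere contribute to roots; other lines are dominated. Here the surviving (envelope) indices are i = 3, i = 2, i = 1, i = 0.
Intersections between consecutive envelope lines give the roots: for adjacent envelope indices i < j the intersection is x = (a_i − a_j) / (j − i). Reading off the sorted break points: {-5, -3, -1}.
Verification: at each break x_0, at least two indices attain the minimum of min_i(a_i + i · x_0).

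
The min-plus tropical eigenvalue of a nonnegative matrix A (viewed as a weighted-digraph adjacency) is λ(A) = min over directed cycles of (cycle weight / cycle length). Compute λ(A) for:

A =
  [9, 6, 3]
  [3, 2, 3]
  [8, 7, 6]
λ(A) = 2

Enumerate directed cycles and compute their means (weight / length). Sample:
  cycle 0 → 0: weight = 9, length = 1, mean = 9/1 ≈ 9.000
  cycle 1 → 1: weight = 2, length = 1, mean = 2/1 ≈ 2.000
  cycle 2 → 2: weight = 6, length = 1, mean = 6/1 ≈ 6.000
  cycle 0 → 1 → 0: weight = 9, length = 2, mean = 9/2 ≈ 4.500
  cycle 0 → 2 → 0: weight = 11, length = 2, mean = 11/2 ≈ 5.500
  cycle 1 → 0 → 1: weight = 9, length = 2, mean = 9/2 ≈ 4.500
Minimum mean = 2.000, attained e.g. along the cycle 1 → 1 with weight 2 and length 1. So λ(A) = 2/1 = 2.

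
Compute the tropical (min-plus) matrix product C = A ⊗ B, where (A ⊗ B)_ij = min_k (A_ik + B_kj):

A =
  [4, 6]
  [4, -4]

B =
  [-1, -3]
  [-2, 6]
A ⊗ B =
  [3, 1]
  [-6, 1]

Apply the min-plus product entry-by-entry:
  C[0][0] = min over k of (A[0][0] + B[0][0] = 4 + -1 = 3, A[0][1] + B[1][0] = 6 + -2 = 4) = 3 (attained at k = 0)
  C[0][1] = min over k of (A[0][0] + B[0][1] = 4 + -3 = 1, A[0][1] + B[1][1] = 6 + 6 = 12) = 1 (attained at k = 0)
  C[1][0] = min over k of (A[1][0] + B[0][0] = 4 + -1 = 3, A[1][1] + B[1][0] = -4 + -2 = -6) = -6 (attained at k = 1)
  C[1][1] = min over k of (A[1][0] + B[0][1] = 4 + -3 = 1, A[1][1] + B[1][1] = -4 + 6 = 2) = 1 (attained at k = 0)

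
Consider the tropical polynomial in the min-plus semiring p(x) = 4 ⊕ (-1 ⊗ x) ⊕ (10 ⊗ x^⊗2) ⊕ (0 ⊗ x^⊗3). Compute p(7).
p(7) = 4

A tropical monomial a ⊗ x^⊗i evaluates to a + i · x. Evaluating each term at x = 7:
  Term 0 contributes 4 + 0 · 7 = 4
  Term 1 contributes -1 + 1 · 7 = 6
  Term 2 contributes 10 + 2 · 7 = 24
  Term 3 contributes 0 + 3 · 7 = 21
p(7) = ⊕ of these = min[4, 6, 24, 21] = 4.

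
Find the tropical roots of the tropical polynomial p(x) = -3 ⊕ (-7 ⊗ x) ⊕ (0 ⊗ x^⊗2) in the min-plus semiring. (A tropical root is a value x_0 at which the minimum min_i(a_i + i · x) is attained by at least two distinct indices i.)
Roots: {-7, 4}

Each tropical root is a break point of the lower envelope of the lines y = a_i + i · x (there are 3 lines, with slopes 0, 1, ..., 2). Only the lines that attain the minimum somewhere contribute to roots; other lines are dominated. Here the surviving (envelope) indices are i = 2, i = 1, i = 0.
Intersections between consecutive envelope lines give the roots: for adjacent envelope indices i < j the intersection is x = (a_i − a_j) / (j − i). Reading off the sorted break points: {-7, 4}.
Verification: at each break x_0, at least two indices attain the minimum of min_i(a_i + i · x_0).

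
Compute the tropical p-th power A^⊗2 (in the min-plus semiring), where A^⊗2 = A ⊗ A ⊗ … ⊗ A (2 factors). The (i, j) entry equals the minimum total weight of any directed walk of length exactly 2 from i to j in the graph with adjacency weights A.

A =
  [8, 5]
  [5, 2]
A^⊗2 =
  [10, 7]
  [7, 4]

Each entry (A^⊗2)_ij equals the minimum over all length-2 walks i = v_0 → v_1 → … → v_2 = j of Σ_t A[v_t][v_{t+1}]. For example, for (i, j) = (0, 1) we minimise over 2 possible intermediate vertex sequences; the minimum is 7, attained along the walk 0 → 1 → 1.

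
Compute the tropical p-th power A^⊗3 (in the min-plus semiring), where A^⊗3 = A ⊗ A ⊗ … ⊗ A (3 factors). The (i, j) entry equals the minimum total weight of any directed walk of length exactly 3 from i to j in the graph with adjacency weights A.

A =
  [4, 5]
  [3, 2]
A^⊗3 =
  [10, 9]
  [7, 6]

Each entry (A^⊗3)_ij equals the minimum over all length-3 walks i = v_0 → v_1 → … → v_3 = j of Σ_t A[v_t][v_{t+1}]. For example, for (i, j) = (0, 1) we minimise over 4 possible intermediate vertex sequences; the minimum is 9, attained along the walk 0 → 1 → 1 → 1.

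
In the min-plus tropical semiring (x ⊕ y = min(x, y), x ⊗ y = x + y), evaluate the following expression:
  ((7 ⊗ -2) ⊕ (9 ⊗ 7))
((7 ⊗ -2) ⊕ (9 ⊗ 7)) = 5

Expand innermost to outermost. Recall ⊕ takes the minimum of its arguments and ⊗ takes their sum. Working out the expression ((7 ⊗ -2) ⊕ (9 ⊗ 7)) gives 5.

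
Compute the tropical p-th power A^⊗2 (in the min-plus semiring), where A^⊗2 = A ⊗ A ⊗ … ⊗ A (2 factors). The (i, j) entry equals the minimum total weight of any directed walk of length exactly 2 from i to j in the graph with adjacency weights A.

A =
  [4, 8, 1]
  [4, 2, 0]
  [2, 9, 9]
A^⊗2 =
  [3, 10, 5]
  [2, 4, 2]
  [6, 10, 3]

Each entry (A^⊗2)_ij equals the minimum over all length-2 walks i = v_0 → v_1 → … → v_2 = j of Σ_t A[v_t][v_{t+1}]. For example, for (i, j) = (0, 2) we minimise over 3 possible intermediate vertex sequences; the minimum is 5, attained along the walk 0 → 0 → 2.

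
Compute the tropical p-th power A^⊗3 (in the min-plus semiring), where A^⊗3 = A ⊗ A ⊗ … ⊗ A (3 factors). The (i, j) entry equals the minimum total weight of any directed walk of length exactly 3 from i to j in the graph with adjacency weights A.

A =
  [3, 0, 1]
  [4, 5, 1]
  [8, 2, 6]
A^⊗3 =
  [7, 3, 4]
  [7, 7, 4]
  [9, 5, 7]

Each entry (A^⊗3)_ij equals the minimum over all length-3 walks i = v_0 → v_1 → … → v_3 = j of Σ_t A[v_t][v_{t+1}]. For example, for (i, j) = (0, 2) we minimise over 9 possible intermediate vertex sequences; the minimum is 4, attained along the walk 0 → 0 → 1 → 2.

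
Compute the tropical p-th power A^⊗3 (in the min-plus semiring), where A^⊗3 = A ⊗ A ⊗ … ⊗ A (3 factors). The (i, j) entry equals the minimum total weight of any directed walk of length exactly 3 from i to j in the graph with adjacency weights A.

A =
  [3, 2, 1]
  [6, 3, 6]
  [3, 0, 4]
A^⊗3 =
  [7, 4, 5]
  [10, 7, 10]
  [7, 4, 7]

Each entry (A^⊗3)_ij equals the minimum over all length-3 walks i = v_0 → v_1 → … → v_3 = j of Σ_t A[v_t][v_{t+1}]. For example, for (i, j) = (0, 2) we minimise over 9 possible intermediate vertex sequences; the minimum is 5, attained along the walk 0 → 2 → 0 → 2.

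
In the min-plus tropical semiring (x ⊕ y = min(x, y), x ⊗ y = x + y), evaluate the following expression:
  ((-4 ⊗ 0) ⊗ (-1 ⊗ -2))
((-4 ⊗ 0) ⊗ (-1 ⊗ -2)) = -7

Expand innermost to outermost. Recall ⊕ takes the minimum of its arguments and ⊗ takes their sum. Working out the expression ((-4 ⊗ 0) ⊗ (-1 ⊗ -2)) gives -7.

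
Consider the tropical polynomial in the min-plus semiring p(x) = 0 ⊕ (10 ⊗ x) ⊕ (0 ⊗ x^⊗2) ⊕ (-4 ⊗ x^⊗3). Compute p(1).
p(1) = -1

A tropical monomial a ⊗ x^⊗i evaluates to a + i · x. Evaluating each term at x = 1:
  Term 0 contributes 0 + 0 · 1 = 0
  Term 1 contributes 10 + 1 · 1 = 11
  Term 2 contributes 0 + 2 · 1 = 2
  Term 3 contributes -4 + 3 · 1 = -1
p(1) = ⊕ of these = min[0, 11, 2, -1] = -1.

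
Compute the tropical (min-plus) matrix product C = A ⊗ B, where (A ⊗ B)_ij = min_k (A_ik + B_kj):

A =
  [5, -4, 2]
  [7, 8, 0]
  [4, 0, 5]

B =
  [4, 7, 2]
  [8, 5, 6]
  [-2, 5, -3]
A ⊗ B =
  [0, 1, -1]
  [-2, 5, -3]
  [3, 5, 2]

Apply the min-plus product entry-by-entry:
  C[0][0] = min over k of (A[0][0] + B[0][0] = 5 + 4 = 9, A[0][1] + B[1][0] = -4 + 8 = 4, A[0][2] + B[2][0] = 2 + -2 = 0) = 0 (attained at k = 2)
  C[0][1] = min over k of (A[0][0] + B[0][1] = 5 + 7 = 12, A[0][1] + B[1][1] = -4 + 5 = 1, A[0][2] + B[2][1] = 2 + 5 = 7) = 1 (attained at k = 1)
  C[0][2] = min over k of (A[0][0] + B[0][2] = 5 + 2 = 7, A[0][1] + B[1][2] = -4 + 6 = 2, A[0][2] + B[2][2] = 2 + -3 = -1) = -1 (attained at k = 2)
  C[1][0] = min over k of (A[1][0] + B[0][0] = 7 + 4 = 11, A[1][1] + B[1][0] = 8 + 8 = 16, A[1][2] + B[2][0] = 0 + -2 = -2) = -2 (attained at k = 2)
  C[1][1] = min over k of (A[1][0] + B[0][1] = 7 + 7 = 14, A[1][1] + B[1][1] = 8 + 5 = 13, A[1][2] + B[2][1] = 0 + 5 = 5) = 5 (attained at k = 2)
  C[1][2] = min over k of (A[1][0] + B[0][2] = 7 + 2 = 9, A[1][1] + B[1][2] = 8 + 6 = 14, A[1][2] + B[2][2] = 0 + -3 = -3) = -3 (attained at k = 2)
  C[2][0] = min over k of (A[2][0] + B[0][0] = 4 + 4 = 8, A[2][1] + B[1][0] = 0 + 8 = 8, A[2][2] + B[2][0] = 5 + -2 = 3) = 3 (attained at k = 2)
  C[2][1] = min over k of (A[2][0] + B[0][1] = 4 + 7 = 11, A[2][1] + B[1][1] = 0 + 5 = 5, A[2][2] + B[2][1] = 5 + 5 = 10) = 5 (attained at k = 1)
  C[2][2] = min over k of (A[2][0] + B[0][2] = 4 + 2 = 6, A[2][1] + B[1][2] = 0 + 6 = 6, A[2][2] + B[2][2] = 5 + -3 = 2) = 2 (attained at k = 2)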